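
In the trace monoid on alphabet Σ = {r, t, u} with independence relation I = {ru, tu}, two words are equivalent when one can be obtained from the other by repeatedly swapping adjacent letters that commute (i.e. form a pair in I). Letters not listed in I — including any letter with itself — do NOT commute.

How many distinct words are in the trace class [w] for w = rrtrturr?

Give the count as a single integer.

0(r) covers ∅
1(r) covers 0:r
2(t) covers 1:r
3(r) covers 2:t
4(t) covers 3:r
5(u) covers ∅
6(r) covers 4:t
7(r) covers 6:r
floor of heap: 0:r, 5:u
completions by unplaced set U, small U first (add the entries for U minus each lowest piece of U):
  |U|=1: {5}:1  {7}:1
  |U|=2: {5,7}:2  {6,7}:1
  |U|=3: {4,6,7}:1  {5,6,7}:3
  |U|=4: {3,4,6,7}:1  {4,5,6,7}:4
  |U|=5: {2,3,4,6,7}:1  {3,4,5,6,7}:5
  |U|=6: {1,2,3,4,6,7}:1  {2,3,4,5,6,7}:6
  start at 0(r): 7
  start at 5(u): 1
sum over floor = 8

8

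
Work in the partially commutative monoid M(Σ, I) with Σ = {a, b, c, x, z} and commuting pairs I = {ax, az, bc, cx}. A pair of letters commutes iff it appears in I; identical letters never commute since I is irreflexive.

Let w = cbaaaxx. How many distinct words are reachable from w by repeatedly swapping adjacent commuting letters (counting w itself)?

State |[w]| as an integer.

piece 0:c — minimal
piece 1:b — minimal
piece 2:a rests on {0:c, 1:b}
piece 3:a rests on {2:a}
piece 4:a rests on {3:a}
piece 5:x rests on {1:b}
piece 6:x rests on {5:x}
minimal pieces: {0:c, 1:b}
ways to finish when only these pieces remain (= sum over removing one remaining piece with nothing left below it):
  1 left: {4}→1  {6}→1
  2 left: {3,4}→1  {4,6}→2  {5,6}→1
  3 left: {2,3,4}→1  {3,4,6}→3  {4,5,6}→3
  4 left: {0,2,3,4}→1  {2,3,4,6}→4  {3,4,5,6}→6
  5 left: {0,2,3,4,6}→5  {2,3,4,5,6}→10
  placing 0:c first → 10 extensions
  placing 1:b first → 15 extensions
total linear extensions = 25

25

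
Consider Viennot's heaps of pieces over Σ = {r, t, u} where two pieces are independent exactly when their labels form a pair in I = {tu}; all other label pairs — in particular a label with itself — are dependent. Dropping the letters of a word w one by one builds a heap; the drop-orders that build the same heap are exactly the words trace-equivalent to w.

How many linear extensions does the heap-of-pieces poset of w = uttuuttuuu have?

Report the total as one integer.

210

piece 0:u — minimal
piece 1:t — minimal
piece 2:t rests on {1:t}
piece 3:u rests on {0:u}
piece 4:u rests on {3:u}
piece 5:t rests on {2:t}
piece 6:t rests on {5:t}
piece 7:u rests on {4:u}
piece 8:u rests on {7:u}
piece 9:u rests on {8:u}
minimal pieces: {0:u, 1:t}
ways to finish when only these pieces remain (= sum over removing one remaining piece with nothing left below it):
  1 left: {6}→1  {9}→1
  2 left: {5,6}→1  {6,9}→2  {8,9}→1
  3 left: {2,5,6}→1  {5,6,9}→3  {6,8,9}→3  {7,8,9}→1
  4 left: {1,2,5,6}→1  {2,5,6,9}→4  {4,7,8,9}→1  {5,6,8,9}→6  {6,7,8,9}→4
  5 left: {1,2,5,6,9}→5  {2,5,6,8,9}→10  {3,4,7,8,9}→1  {4,6,7,8,9}→5  {5,6,7,8,9}→10
  6 left: {0,3,4,7,8,9}→1  {1,2,5,6,8,9}→15  {2,5,6,7,8,9}→20  {3,4,6,7,8,9}→6  {4,5,6,7,8,9}→15
  7 left: {0,3,4,6,7,8,9}→7  {1,2,5,6,7,8,9}→35  {2,4,5,6,7,8,9}→35  {3,4,5,6,7,8,9}→21
  8 left: {0,3,4,5,6,7,8,9}→28  {1,2,4,5,6,7,8,9}→70  {2,3,4,5,6,7,8,9}→56
  placing 0:u first → 126 extensions
  placing 1:t first → 84 extensions
total linear extensions = 210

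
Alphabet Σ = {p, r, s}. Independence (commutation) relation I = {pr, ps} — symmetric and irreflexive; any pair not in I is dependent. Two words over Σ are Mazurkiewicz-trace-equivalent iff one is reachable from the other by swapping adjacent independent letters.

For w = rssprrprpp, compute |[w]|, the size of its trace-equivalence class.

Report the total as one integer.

210

drop 0:r onto floor
drop 1:s onto {0:r}
drop 2:s onto {1:s}
drop 3:p onto floor
drop 4:r onto {2:s}
drop 5:r onto {4:r}
drop 6:p onto {3:p}
drop 7:r onto {5:r}
drop 8:p onto {6:p}
drop 9:p onto {8:p}
ground layer = {0:r, 3:p}
drop-orders for the pieces not yet dropped (sum over which currently-grounded one goes next):
  1 to go: {7} 1  {9} 1
  2 to go: {5,7} 1  {7,9} 2  {8,9} 1
  3 to go: {4,5,7} 1  {5,7,9} 3  {6,8,9} 1  {7,8,9} 3
  4 to go: {2,4,5,7} 1  {3,6,8,9} 1  {4,5,7,9} 4  {5,7,8,9} 6  {6,7,8,9} 4
  5 to go: {1,2,4,5,7} 1  {2,4,5,7,9} 5  {3,6,7,8,9} 5  {4,5,7,8,9} 10  {5,6,7,8,9} 10
  6 to go: {0,1,2,4,5,7} 1  {1,2,4,5,7,9} 6  {2,4,5,7,8,9} 15  {3,5,6,7,8,9} 15  {4,5,6,7,8,9} 20
  7 to go: {0,1,2,4,5,7,9} 7  {1,2,4,5,7,8,9} 21  {2,4,5,6,7,8,9} 35  {3,4,5,6,7,8,9} 35
  8 to go: {0,1,2,4,5,7,8,9} 28  {1,2,4,5,6,7,8,9} 56  {2,3,4,5,6,7,8,9} 70
  if 0:r drops first: 126 orders
  if 3:p drops first: 84 orders
heap linearizations: 210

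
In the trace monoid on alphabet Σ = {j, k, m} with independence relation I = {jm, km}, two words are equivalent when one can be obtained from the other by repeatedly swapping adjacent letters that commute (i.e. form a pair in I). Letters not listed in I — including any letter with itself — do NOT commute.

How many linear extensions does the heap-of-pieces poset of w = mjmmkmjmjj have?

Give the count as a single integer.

252

#0=m has no predecessor
#1=j has no predecessor
#2=m depends on [0:m]
#3=m depends on [2:m]
#4=k depends on [1:j]
#5=m depends on [3:m]
#6=j depends on [4:k]
#7=m depends on [5:m]
#8=j depends on [6:j]
#9=j depends on [8:j]
sources: [0:m, 1:j]
N(rest) = Σ N(rest − s) over sources s of rest; N(one piece) = 1:
  size 1 → [7]=1  [9]=1
  size 2 → [5,7]=1  [7,9]=2  [8,9]=1
  size 3 → [3,5,7]=1  [5,7,9]=3  [6,8,9]=1  [7,8,9]=3
  size 4 → [2,3,5,7]=1  [3,5,7,9]=4  [4,6,8,9]=1  [5,7,8,9]=6  [6,7,8,9]=4
  size 5 → [0,2,3,5,7]=1  [1,4,6,8,9]=1  [2,3,5,7,9]=5  [3,5,7,8,9]=10  [4,6,7,8,9]=5  [5,6,7,8,9]=10
  size 6 → [0,2,3,5,7,9]=6  [1,4,6,7,8,9]=6  [2,3,5,7,8,9]=15  [3,5,6,7,8,9]=20  [4,5,6,7,8,9]=15
  size 7 → [0,2,3,5,7,8,9]=21  [1,4,5,6,7,8,9]=21  [2,3,5,6,7,8,9]=35  [3,4,5,6,7,8,9]=35
  size 8 → [0,2,3,5,6,7,8,9]=56  [1,3,4,5,6,7,8,9]=56  [2,3,4,5,6,7,8,9]=70
  first=0(m) contributes 126
  first=1(j) contributes 126
|[w]| = 252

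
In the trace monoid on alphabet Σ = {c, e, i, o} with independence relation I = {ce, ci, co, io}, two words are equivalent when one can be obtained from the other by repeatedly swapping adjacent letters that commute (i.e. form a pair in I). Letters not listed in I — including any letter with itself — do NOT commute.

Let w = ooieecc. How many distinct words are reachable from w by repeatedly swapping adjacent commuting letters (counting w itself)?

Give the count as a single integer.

63

piece 0:o — minimal
piece 1:o rests on {0:o}
piece 2:i — minimal
piece 3:e rests on {1:o, 2:i}
piece 4:e rests on {3:e}
piece 5:c — minimal
piece 6:c rests on {5:c}
minimal pieces: {0:o, 2:i, 5:c}
ways to finish when only these pieces remain (= sum over removing one remaining piece with nothing left below it):
  1 left: {4}→1  {6}→1
  2 left: {3,4}→1  {4,6}→2  {5,6}→1
  3 left: {1,3,4}→1  {2,3,4}→1  {3,4,6}→3  {4,5,6}→3
  4 left: {0,1,3,4}→1  {1,2,3,4}→2  {1,3,4,6}→4  {2,3,4,6}→4  {3,4,5,6}→6
  5 left: {0,1,2,3,4}→3  {0,1,3,4,6}→5  {1,2,3,4,6}→10  {1,3,4,5,6}→10  {2,3,4,5,6}→10
  placing 0:o first → 30 extensions
  placing 2:i first → 15 extensions
  placing 5:c first → 18 extensions
total linear extensions = 63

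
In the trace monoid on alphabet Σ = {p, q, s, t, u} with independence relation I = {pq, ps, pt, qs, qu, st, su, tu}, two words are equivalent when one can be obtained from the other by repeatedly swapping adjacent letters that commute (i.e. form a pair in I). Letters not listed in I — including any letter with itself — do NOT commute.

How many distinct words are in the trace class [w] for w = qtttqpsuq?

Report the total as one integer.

252

drop 0:q onto floor
drop 1:t onto {0:q}
drop 2:t onto {1:t}
drop 3:t onto {2:t}
drop 4:q onto {3:t}
drop 5:p onto floor
drop 6:s onto floor
drop 7:u onto {5:p}
drop 8:q onto {4:q}
ground layer = {0:q, 5:p, 6:s}
drop-orders for the pieces not yet dropped (sum over which currently-grounded one goes next):
  1 to go: {6} 1  {7} 1  {8} 1
  2 to go: {4,8} 1  {5,7} 1  {6,7} 2  {6,8} 2  {7,8} 2
  3 to go: {3,4,8} 1  {4,6,8} 3  {4,7,8} 3  {5,6,7} 3  {5,7,8} 3  {6,7,8} 6
  4 to go: {2,3,4,8} 1  {3,4,6,8} 4  {3,4,7,8} 4  {4,5,7,8} 6  {4,6,7,8} 12  {5,6,7,8} 12
  5 to go: {1,2,3,4,8} 1  {2,3,4,6,8} 5  {2,3,4,7,8} 5  {3,4,5,7,8} 10  {3,4,6,7,8} 20  {4,5,6,7,8} 30
  6 to go: {0,1,2,3,4,8} 1  {1,2,3,4,6,8} 6  {1,2,3,4,7,8} 6  {2,3,4,5,7,8} 15  {2,3,4,6,7,8} 30  {3,4,5,6,7,8} 60
  7 to go: {0,1,2,3,4,6,8} 7  {0,1,2,3,4,7,8} 7  {1,2,3,4,5,7,8} 21  {1,2,3,4,6,7,8} 42  {2,3,4,5,6,7,8} 105
  if 0:q drops first: 168 orders
  if 5:p drops first: 56 orders
  if 6:s drops first: 28 orders
heap linearizations: 252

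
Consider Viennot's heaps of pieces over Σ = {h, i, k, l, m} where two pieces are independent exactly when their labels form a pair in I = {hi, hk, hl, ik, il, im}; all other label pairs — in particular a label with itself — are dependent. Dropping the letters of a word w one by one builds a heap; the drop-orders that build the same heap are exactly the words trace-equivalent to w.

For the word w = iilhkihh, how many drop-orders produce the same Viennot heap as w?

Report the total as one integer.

560

#0=i has no predecessor
#1=i depends on [0:i]
#2=l has no predecessor
#3=h has no predecessor
#4=k depends on [2:l]
#5=i depends on [1:i]
#6=h depends on [3:h]
#7=h depends on [6:h]
sources: [0:i, 2:l, 3:h]
N(rest) = Σ N(rest − s) over sources s of rest; N(one piece) = 1:
  size 1 → [4]=1  [5]=1  [7]=1
  size 2 → [1,5]=1  [2,4]=1  [4,5]=2  [4,7]=2  [5,7]=2  [6,7]=1
  size 3 → [0,1,5]=1  [1,4,5]=3  [1,5,7]=3  [2,4,5]=3  [2,4,7]=3  [3,6,7]=1  [4,5,7]=6  [4,6,7]=3  [5,6,7]=3
  size 4 → [0,1,4,5]=4  [0,1,5,7]=4  [1,2,4,5]=6  [1,4,5,7]=12  [1,5,6,7]=6  [2,4,5,7]=12  [2,4,6,7]=6  [3,4,6,7]=4  [3,5,6,7]=4  [4,5,6,7]=12
  size 5 → [0,1,2,4,5]=10  [0,1,4,5,7]=20  [0,1,5,6,7]=10  [1,2,4,5,7]=30  [1,3,5,6,7]=10  [1,4,5,6,7]=30  [2,3,4,6,7]=10  [2,4,5,6,7]=30  [3,4,5,6,7]=20
  size 6 → [0,1,2,4,5,7]=60  [0,1,3,5,6,7]=20  [0,1,4,5,6,7]=60  [1,2,4,5,6,7]=90  [1,3,4,5,6,7]=60  [2,3,4,5,6,7]=60
  first=0(i) contributes 210
  first=2(l) contributes 140
  first=3(h) contributes 210
|[w]| = 560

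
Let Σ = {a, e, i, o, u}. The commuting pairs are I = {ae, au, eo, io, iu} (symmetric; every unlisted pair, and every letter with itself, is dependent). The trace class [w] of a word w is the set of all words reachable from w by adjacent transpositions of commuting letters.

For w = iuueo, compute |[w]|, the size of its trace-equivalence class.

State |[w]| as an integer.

piece 0:i — minimal
piece 1:u — minimal
piece 2:u rests on {1:u}
piece 3:e rests on {0:i, 2:u}
piece 4:o rests on {2:u}
minimal pieces: {0:i, 1:u}
ways to finish when only these pieces remain (= sum over removing one remaining piece with nothing left below it):
  1 left: {3}→1  {4}→1
  2 left: {0,3}→1  {3,4}→2
  3 left: {0,3,4}→3  {2,3,4}→2
  placing 0:i first → 2 extensions
  placing 1:u first → 5 extensions
total linear extensions = 7

7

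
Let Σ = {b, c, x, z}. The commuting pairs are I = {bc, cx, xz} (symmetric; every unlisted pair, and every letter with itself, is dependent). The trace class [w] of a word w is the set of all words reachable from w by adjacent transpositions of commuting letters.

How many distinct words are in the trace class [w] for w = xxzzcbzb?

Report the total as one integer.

16

#0=x has no predecessor
#1=x depends on [0:x]
#2=z has no predecessor
#3=z depends on [2:z]
#4=c depends on [3:z]
#5=b depends on [1:x, 3:z]
#6=z depends on [4:c, 5:b]
#7=b depends on [6:z]
sources: [0:x, 2:z]
N(rest) = Σ N(rest − s) over sources s of rest; N(one piece) = 1:
  size 1 → [7]=1
  size 2 → [6,7]=1
  size 3 → [4,6,7]=1  [5,6,7]=1
  size 4 → [1,5,6,7]=1  [4,5,6,7]=2
  size 5 → [0,1,5,6,7]=1  [1,4,5,6,7]=3  [3,4,5,6,7]=2
  size 6 → [0,1,4,5,6,7]=4  [1,3,4,5,6,7]=5  [2,3,4,5,6,7]=2
  first=0(x) contributes 7
  first=2(z) contributes 9
|[w]| = 16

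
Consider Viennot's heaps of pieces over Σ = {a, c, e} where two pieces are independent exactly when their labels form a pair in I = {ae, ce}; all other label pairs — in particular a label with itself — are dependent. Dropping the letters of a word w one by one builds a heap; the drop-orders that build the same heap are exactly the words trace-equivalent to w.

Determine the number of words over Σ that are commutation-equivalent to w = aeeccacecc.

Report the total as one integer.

120

piece 0:a — minimal
piece 1:e — minimal
piece 2:e rests on {1:e}
piece 3:c rests on {0:a}
piece 4:c rests on {3:c}
piece 5:a rests on {4:c}
piece 6:c rests on {5:a}
piece 7:e rests on {2:e}
piece 8:c rests on {6:c}
piece 9:c rests on {8:c}
minimal pieces: {0:a, 1:e}
ways to finish when only these pieces remain (= sum over removing one remaining piece with nothing left below it):
  1 left: {7}→1  {9}→1
  2 left: {2,7}→1  {7,9}→2  {8,9}→1
  3 left: {1,2,7}→1  {2,7,9}→3  {6,8,9}→1  {7,8,9}→3
  4 left: {1,2,7,9}→4  {2,7,8,9}→6  {5,6,8,9}→1  {6,7,8,9}→4
  5 left: {1,2,7,8,9}→10  {2,6,7,8,9}→10  {4,5,6,8,9}→1  {5,6,7,8,9}→5
  6 left: {1,2,6,7,8,9}→20  {2,5,6,7,8,9}→15  {3,4,5,6,8,9}→1  {4,5,6,7,8,9}→6
  7 left: {0,3,4,5,6,8,9}→1  {1,2,5,6,7,8,9}→35  {2,4,5,6,7,8,9}→21  {3,4,5,6,7,8,9}→7
  8 left: {0,3,4,5,6,7,8,9}→8  {1,2,4,5,6,7,8,9}→56  {2,3,4,5,6,7,8,9}→28
  placing 0:a first → 84 extensions
  placing 1:e first → 36 extensions
total linear extensions = 120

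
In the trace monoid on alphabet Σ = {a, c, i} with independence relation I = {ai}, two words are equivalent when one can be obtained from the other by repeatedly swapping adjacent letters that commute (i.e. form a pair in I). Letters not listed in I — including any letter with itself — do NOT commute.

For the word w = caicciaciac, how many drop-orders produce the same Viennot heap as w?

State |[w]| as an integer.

8

drop 0:c onto floor
drop 1:a onto {0:c}
drop 2:i onto {0:c}
drop 3:c onto {1:a, 2:i}
drop 4:c onto {3:c}
drop 5:i onto {4:c}
drop 6:a onto {4:c}
drop 7:c onto {5:i, 6:a}
drop 8:i onto {7:c}
drop 9:a onto {7:c}
drop 10:c onto {8:i, 9:a}
ground layer = {0:c}
drop-orders for the pieces not yet dropped (sum over which currently-grounded one goes next):
  1 to go: {10} 1
  2 to go: {8,10} 1  {9,10} 1
  3 to go: {8,9,10} 2
  4 to go: {7,8,9,10} 2
  5 to go: {5,7,8,9,10} 2  {6,7,8,9,10} 2
  6 to go: {5,6,7,8,9,10} 4
  7 to go: {4,5,6,7,8,9,10} 4
  8 to go: {3,4,5,6,7,8,9,10} 4
  9 to go: {1,3,4,5,6,7,8,9,10} 4  {2,3,4,5,6,7,8,9,10} 4
  if 0:c drops first: 8 orders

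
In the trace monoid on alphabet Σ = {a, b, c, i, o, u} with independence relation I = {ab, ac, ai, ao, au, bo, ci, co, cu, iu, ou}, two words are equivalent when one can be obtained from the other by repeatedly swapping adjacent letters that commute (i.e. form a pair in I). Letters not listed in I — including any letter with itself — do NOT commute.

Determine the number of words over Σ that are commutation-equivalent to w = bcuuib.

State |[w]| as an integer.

12

#0=b has no predecessor
#1=c depends on [0:b]
#2=u depends on [0:b]
#3=u depends on [2:u]
#4=i depends on [0:b]
#5=b depends on [1:c, 3:u, 4:i]
sources: [0:b]
N(rest) = Σ N(rest − s) over sources s of rest; N(one piece) = 1:
  size 1 → [5]=1
  size 2 → [1,5]=1  [3,5]=1  [4,5]=1
  size 3 → [1,3,5]=2  [1,4,5]=2  [2,3,5]=1  [3,4,5]=2
  size 4 → [1,2,3,5]=3  [1,3,4,5]=6  [2,3,4,5]=3
  first=0(b) contributes 12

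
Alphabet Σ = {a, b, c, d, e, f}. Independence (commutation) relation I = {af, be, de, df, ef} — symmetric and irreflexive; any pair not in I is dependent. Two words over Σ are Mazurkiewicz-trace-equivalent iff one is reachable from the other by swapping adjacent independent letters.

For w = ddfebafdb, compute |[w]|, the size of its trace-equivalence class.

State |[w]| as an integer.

48

#0=d has no predecessor
#1=d depends on [0:d]
#2=f has no predecessor
#3=e has no predecessor
#4=b depends on [1:d, 2:f]
#5=a depends on [3:e, 4:b]
#6=f depends on [4:b]
#7=d depends on [5:a]
#8=b depends on [6:f, 7:d]
sources: [0:d, 2:f, 3:e]
N(rest) = Σ N(rest − s) over sources s of rest; N(one piece) = 1:
  size 1 → [8]=1
  size 2 → [6,8]=1  [7,8]=1
  size 3 → [5,7,8]=1  [6,7,8]=2
  size 4 → [3,5,7,8]=1  [5,6,7,8]=3
  size 5 → [3,5,6,7,8]=4  [4,5,6,7,8]=3
  size 6 → [1,4,5,6,7,8]=3  [2,4,5,6,7,8]=3  [3,4,5,6,7,8]=7
  size 7 → [0,1,4,5,6,7,8]=3  [1,2,4,5,6,7,8]=6  [1,3,4,5,6,7,8]=10  [2,3,4,5,6,7,8]=10
  first=0(d) contributes 26
  first=2(f) contributes 13
  first=3(e) contributes 9
|[w]| = 48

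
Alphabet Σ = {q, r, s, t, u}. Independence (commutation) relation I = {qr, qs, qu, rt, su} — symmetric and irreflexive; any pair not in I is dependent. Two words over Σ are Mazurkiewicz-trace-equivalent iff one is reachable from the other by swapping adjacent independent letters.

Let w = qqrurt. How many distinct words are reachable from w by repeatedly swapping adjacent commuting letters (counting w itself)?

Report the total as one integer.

16

0(q) covers ∅
1(q) covers 0:q
2(r) covers ∅
3(u) covers 2:r
4(r) covers 3:u
5(t) covers 1:q, 3:u
floor of heap: 0:q, 2:r
completions by unplaced set U, small U first (add the entries for U minus each lowest piece of U):
  |U|=1: {4}:1  {5}:1
  |U|=2: {1,5}:1  {4,5}:2
  |U|=3: {0,1,5}:1  {1,4,5}:3  {3,4,5}:2
  |U|=4: {0,1,4,5}:4  {1,3,4,5}:5  {2,3,4,5}:2
  start at 0(q): 7
  start at 2(r): 9
sum over floor = 16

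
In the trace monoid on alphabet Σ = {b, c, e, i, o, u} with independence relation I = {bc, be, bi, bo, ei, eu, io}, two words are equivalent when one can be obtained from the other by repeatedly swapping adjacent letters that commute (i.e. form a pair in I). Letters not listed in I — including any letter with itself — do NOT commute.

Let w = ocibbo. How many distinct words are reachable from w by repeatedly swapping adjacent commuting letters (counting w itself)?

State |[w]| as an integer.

0(o) covers ∅
1(c) covers 0:o
2(i) covers 1:c
3(b) covers ∅
4(b) covers 3:b
5(o) covers 1:c
floor of heap: 0:o, 3:b
completions by unplaced set U, small U first (add the entries for U minus each lowest piece of U):
  |U|=1: {2}:1  {4}:1  {5}:1
  |U|=2: {2,4}:2  {2,5}:2  {3,4}:1  {4,5}:2
  |U|=3: {1,2,5}:2  {2,3,4}:3  {2,4,5}:6  {3,4,5}:3
  |U|=4: {0,1,2,5}:2  {1,2,4,5}:8  {2,3,4,5}:12
  start at 0(o): 20
  start at 3(b): 10
sum over floor = 30

30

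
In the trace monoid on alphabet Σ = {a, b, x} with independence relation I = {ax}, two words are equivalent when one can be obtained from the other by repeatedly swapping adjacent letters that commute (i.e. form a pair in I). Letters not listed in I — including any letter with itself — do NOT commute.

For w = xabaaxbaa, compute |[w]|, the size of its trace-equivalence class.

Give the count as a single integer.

drop 0:x onto floor
drop 1:a onto floor
drop 2:b onto {0:x, 1:a}
drop 3:a onto {2:b}
drop 4:a onto {3:a}
drop 5:x onto {2:b}
drop 6:b onto {4:a, 5:x}
drop 7:a onto {6:b}
drop 8:a onto {7:a}
ground layer = {0:x, 1:a}
drop-orders for the pieces not yet dropped (sum over which currently-grounded one goes next):
  1 to go: {8} 1
  2 to go: {7,8} 1
  3 to go: {6,7,8} 1
  4 to go: {4,6,7,8} 1  {5,6,7,8} 1
  5 to go: {3,4,6,7,8} 1  {4,5,6,7,8} 2
  6 to go: {3,4,5,6,7,8} 3
  7 to go: {2,3,4,5,6,7,8} 3
  if 0:x drops first: 3 orders
  if 1:a drops first: 3 orders
heap linearizations: 6

6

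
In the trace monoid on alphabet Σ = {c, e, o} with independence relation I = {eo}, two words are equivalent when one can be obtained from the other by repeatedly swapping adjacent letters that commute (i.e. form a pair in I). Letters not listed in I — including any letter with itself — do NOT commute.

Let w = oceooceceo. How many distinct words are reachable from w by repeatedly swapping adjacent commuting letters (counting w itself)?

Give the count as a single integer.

6

drop 0:o onto floor
drop 1:c onto {0:o}
drop 2:e onto {1:c}
drop 3:o onto {1:c}
drop 4:o onto {3:o}
drop 5:c onto {2:e, 4:o}
drop 6:e onto {5:c}
drop 7:c onto {6:e}
drop 8:e onto {7:c}
drop 9:o onto {7:c}
ground layer = {0:o}
drop-orders for the pieces not yet dropped (sum over which currently-grounded one goes next):
  1 to go: {8} 1  {9} 1
  2 to go: {8,9} 2
  3 to go: {7,8,9} 2
  4 to go: {6,7,8,9} 2
  5 to go: {5,6,7,8,9} 2
  6 to go: {2,5,6,7,8,9} 2  {4,5,6,7,8,9} 2
  7 to go: {2,4,5,6,7,8,9} 4  {3,4,5,6,7,8,9} 2
  8 to go: {2,3,4,5,6,7,8,9} 6
  if 0:o drops first: 6 orders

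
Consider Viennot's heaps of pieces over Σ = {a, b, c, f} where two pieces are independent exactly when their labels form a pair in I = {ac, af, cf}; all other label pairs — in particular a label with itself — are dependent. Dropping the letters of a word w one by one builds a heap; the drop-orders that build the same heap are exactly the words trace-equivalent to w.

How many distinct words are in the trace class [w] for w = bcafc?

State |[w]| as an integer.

drop 0:b onto floor
drop 1:c onto {0:b}
drop 2:a onto {0:b}
drop 3:f onto {0:b}
drop 4:c onto {1:c}
ground layer = {0:b}
drop-orders for the pieces not yet dropped (sum over which currently-grounded one goes next):
  1 to go: {2} 1  {3} 1  {4} 1
  2 to go: {1,4} 1  {2,3} 2  {2,4} 2  {3,4} 2
  3 to go: {1,2,4} 3  {1,3,4} 3  {2,3,4} 6
  if 0:b drops first: 12 orders

12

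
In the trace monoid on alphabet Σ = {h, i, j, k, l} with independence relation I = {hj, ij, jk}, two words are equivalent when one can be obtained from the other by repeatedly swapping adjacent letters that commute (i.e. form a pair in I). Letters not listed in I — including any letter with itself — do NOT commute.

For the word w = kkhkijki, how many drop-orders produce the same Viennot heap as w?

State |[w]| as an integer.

0(k) covers ∅
1(k) covers 0:k
2(h) covers 1:k
3(k) covers 2:h
4(i) covers 3:k
5(j) covers ∅
6(k) covers 4:i
7(i) covers 6:k
floor of heap: 0:k, 5:j
completions by unplaced set U, small U first (add the entries for U minus each lowest piece of U):
  |U|=1: {5}:1  {7}:1
  |U|=2: {5,7}:2  {6,7}:1
  |U|=3: {4,6,7}:1  {5,6,7}:3
  |U|=4: {3,4,6,7}:1  {4,5,6,7}:4
  |U|=5: {2,3,4,6,7}:1  {3,4,5,6,7}:5
  |U|=6: {1,2,3,4,6,7}:1  {2,3,4,5,6,7}:6
  start at 0(k): 7
  start at 5(j): 1
sum over floor = 8

8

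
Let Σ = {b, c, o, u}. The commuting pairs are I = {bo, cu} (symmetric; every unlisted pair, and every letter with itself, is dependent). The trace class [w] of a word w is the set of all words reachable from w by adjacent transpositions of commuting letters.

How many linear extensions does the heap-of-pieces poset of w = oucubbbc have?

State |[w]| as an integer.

3

piece 0:o — minimal
piece 1:u rests on {0:o}
piece 2:c rests on {0:o}
piece 3:u rests on {1:u}
piece 4:b rests on {2:c, 3:u}
piece 5:b rests on {4:b}
piece 6:b rests on {5:b}
piece 7:c rests on {6:b}
minimal pieces: {0:o}
ways to finish when only these pieces remain (= sum over removing one remaining piece with nothing left below it):
  1 left: {7}→1
  2 left: {6,7}→1
  3 left: {5,6,7}→1
  4 left: {4,5,6,7}→1
  5 left: {2,4,5,6,7}→1  {3,4,5,6,7}→1
  6 left: {1,3,4,5,6,7}→1  {2,3,4,5,6,7}→2
  placing 0:o first → 3 extensions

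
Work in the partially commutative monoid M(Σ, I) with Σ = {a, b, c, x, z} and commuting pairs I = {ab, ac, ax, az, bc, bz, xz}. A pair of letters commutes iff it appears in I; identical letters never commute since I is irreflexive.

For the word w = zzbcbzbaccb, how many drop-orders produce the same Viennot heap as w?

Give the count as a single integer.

#0=z has no predecessor
#1=z depends on [0:z]
#2=b has no predecessor
#3=c depends on [1:z]
#4=b depends on [2:b]
#5=z depends on [3:c]
#6=b depends on [4:b]
#7=a has no predecessor
#8=c depends on [5:z]
#9=c depends on [8:c]
#10=b depends on [6:b]
sources: [0:z, 2:b, 7:a]
N(rest) = Σ N(rest − s) over sources s of rest; N(one piece) = 1:
  size 1 → [7]=1  [9]=1  [10]=1
  size 2 → [6,10]=1  [7,9]=2  [7,10]=2  [8,9]=1  [9,10]=2
  size 3 → [4,6,10]=1  [5,8,9]=1  [6,7,10]=3  [6,9,10]=3  [7,8,9]=3  [7,9,10]=6  [8,9,10]=3
  size 4 → [2,4,6,10]=1  [3,5,8,9]=1  [4,6,7,10]=4  [4,6,9,10]=4  [5,7,8,9]=4  [5,8,9,10]=4  [6,7,9,10]=12  [6,8,9,10]=6  [7,8,9,10]=12
  size 5 → [1,3,5,8,9]=1  [2,4,6,7,10]=5  [2,4,6,9,10]=5  [3,5,7,8,9]=5  [3,5,8,9,10]=5  [4,6,7,9,10]=20  [4,6,8,9,10]=10  [5,6,8,9,10]=10  [5,7,8,9,10]=20  [6,7,8,9,10]=30
  size 6 → [0,1,3,5,8,9]=1  [1,3,5,7,8,9]=6  [1,3,5,8,9,10]=6  [2,4,6,7,9,10]=30  [2,4,6,8,9,10]=15  [3,5,6,8,9,10]=15  [3,5,7,8,9,10]=30  [4,5,6,8,9,10]=20  [4,6,7,8,9,10]=60  [5,6,7,8,9,10]=60
  size 7 → [0,1,3,5,7,8,9]=7  [0,1,3,5,8,9,10]=7  [1,3,5,6,8,9,10]=21  [1,3,5,7,8,9,10]=42  [2,4,5,6,8,9,10]=35  [2,4,6,7,8,9,10]=105  [3,4,5,6,8,9,10]=35  [3,5,6,7,8,9,10]=105  [4,5,6,7,8,9,10]=140
  size 8 → [0,1,3,5,6,8,9,10]=28  [0,1,3,5,7,8,9,10]=56  [1,3,4,5,6,8,9,10]=56  [1,3,5,6,7,8,9,10]=168  [2,3,4,5,6,8,9,10]=70  [2,4,5,6,7,8,9,10]=280  [3,4,5,6,7,8,9,10]=280
  size 9 → [0,1,3,4,5,6,8,9,10]=84  [0,1,3,5,6,7,8,9,10]=252  [1,2,3,4,5,6,8,9,10]=126  [1,3,4,5,6,7,8,9,10]=504  [2,3,4,5,6,7,8,9,10]=630
  first=0(z) contributes 1260
  first=2(b) contributes 840
  first=7(a) contributes 210
|[w]| = 2310

2310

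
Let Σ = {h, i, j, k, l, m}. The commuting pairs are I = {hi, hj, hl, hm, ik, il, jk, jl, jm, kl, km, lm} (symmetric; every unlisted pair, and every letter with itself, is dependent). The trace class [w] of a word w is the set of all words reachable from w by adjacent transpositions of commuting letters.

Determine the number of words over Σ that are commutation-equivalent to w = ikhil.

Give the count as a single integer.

0(i) covers ∅
1(k) covers ∅
2(h) covers 1:k
3(i) covers 0:i
4(l) covers ∅
floor of heap: 0:i, 1:k, 4:l
completions by unplaced set U, small U first (add the entries for U minus each lowest piece of U):
  |U|=1: {2}:1  {3}:1  {4}:1
  |U|=2: {0,3}:1  {1,2}:1  {2,3}:2  {2,4}:2  {3,4}:2
  |U|=3: {0,2,3}:3  {0,3,4}:3  {1,2,3}:3  {1,2,4}:3  {2,3,4}:6
  start at 0(i): 12
  start at 1(k): 12
  start at 4(l): 6
sum over floor = 30

30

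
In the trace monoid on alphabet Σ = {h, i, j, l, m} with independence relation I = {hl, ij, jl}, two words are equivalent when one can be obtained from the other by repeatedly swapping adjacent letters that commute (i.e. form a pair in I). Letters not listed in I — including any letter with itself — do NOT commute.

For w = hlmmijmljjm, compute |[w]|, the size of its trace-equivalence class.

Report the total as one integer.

#0=h has no predecessor
#1=l has no predecessor
#2=m depends on [0:h, 1:l]
#3=m depends on [2:m]
#4=i depends on [3:m]
#5=j depends on [3:m]
#6=m depends on [4:i, 5:j]
#7=l depends on [6:m]
#8=j depends on [6:m]
#9=j depends on [8:j]
#10=m depends on [7:l, 9:j]
sources: [0:h, 1:l]
N(rest) = Σ N(rest − s) over sources s of rest; N(one piece) = 1:
  size 1 → [10]=1
  size 2 → [7,10]=1  [9,10]=1
  size 3 → [7,9,10]=2  [8,9,10]=1
  size 4 → [7,8,9,10]=3
  size 5 → [6,7,8,9,10]=3
  size 6 → [4,6,7,8,9,10]=3  [5,6,7,8,9,10]=3
  size 7 → [4,5,6,7,8,9,10]=6
  size 8 → [3,4,5,6,7,8,9,10]=6
  size 9 → [2,3,4,5,6,7,8,9,10]=6
  first=0(h) contributes 6
  first=1(l) contributes 6
|[w]| = 12

12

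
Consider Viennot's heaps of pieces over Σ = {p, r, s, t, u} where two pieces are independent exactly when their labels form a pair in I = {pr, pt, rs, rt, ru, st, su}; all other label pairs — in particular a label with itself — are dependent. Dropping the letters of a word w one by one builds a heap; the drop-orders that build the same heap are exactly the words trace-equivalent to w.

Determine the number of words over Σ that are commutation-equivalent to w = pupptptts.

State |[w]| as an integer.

35

drop 0:p onto floor
drop 1:u onto {0:p}
drop 2:p onto {1:u}
drop 3:p onto {2:p}
drop 4:t onto {1:u}
drop 5:p onto {3:p}
drop 6:t onto {4:t}
drop 7:t onto {6:t}
drop 8:s onto {5:p}
ground layer = {0:p}
drop-orders for the pieces not yet dropped (sum over which currently-grounded one goes next):
  1 to go: {7} 1  {8} 1
  2 to go: {5,8} 1  {6,7} 1  {7,8} 2
  3 to go: {3,5,8} 1  {4,6,7} 1  {5,7,8} 3  {6,7,8} 3
  4 to go: {2,3,5,8} 1  {3,5,7,8} 4  {4,6,7,8} 4  {5,6,7,8} 6
  5 to go: {2,3,5,7,8} 5  {3,5,6,7,8} 10  {4,5,6,7,8} 10
  6 to go: {2,3,5,6,7,8} 15  {3,4,5,6,7,8} 20
  7 to go: {2,3,4,5,6,7,8} 35
  if 0:p drops first: 35 orders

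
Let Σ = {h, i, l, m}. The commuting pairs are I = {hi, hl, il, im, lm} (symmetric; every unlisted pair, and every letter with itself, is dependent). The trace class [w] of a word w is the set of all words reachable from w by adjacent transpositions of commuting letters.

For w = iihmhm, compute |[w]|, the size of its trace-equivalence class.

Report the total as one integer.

drop 0:i onto floor
drop 1:i onto {0:i}
drop 2:h onto floor
drop 3:m onto {2:h}
drop 4:h onto {3:m}
drop 5:m onto {4:h}
ground layer = {0:i, 2:h}
drop-orders for the pieces not yet dropped (sum over which currently-grounded one goes next):
  1 to go: {1} 1  {5} 1
  2 to go: {0,1} 1  {1,5} 2  {4,5} 1
  3 to go: {0,1,5} 3  {1,4,5} 3  {3,4,5} 1
  4 to go: {0,1,4,5} 6  {1,3,4,5} 4  {2,3,4,5} 1
  if 0:i drops first: 5 orders
  if 2:h drops first: 10 orders
heap linearizations: 15

15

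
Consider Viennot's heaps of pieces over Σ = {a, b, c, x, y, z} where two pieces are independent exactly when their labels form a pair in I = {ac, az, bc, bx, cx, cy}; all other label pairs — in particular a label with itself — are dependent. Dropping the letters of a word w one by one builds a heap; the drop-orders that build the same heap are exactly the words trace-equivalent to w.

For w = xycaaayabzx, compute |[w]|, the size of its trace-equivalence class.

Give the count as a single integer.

9

0(x) covers ∅
1(y) covers 0:x
2(c) covers ∅
3(a) covers 1:y
4(a) covers 3:a
5(a) covers 4:a
6(y) covers 5:a
7(a) covers 6:y
8(b) covers 7:a
9(z) covers 2:c, 8:b
10(x) covers 9:z
floor of heap: 0:x, 2:c
completions by unplaced set U, small U first (add the entries for U minus each lowest piece of U):
  |U|=1: {10}:1
  |U|=2: {9,10}:1
  |U|=3: {2,9,10}:1  {8,9,10}:1
  |U|=4: {2,8,9,10}:2  {7,8,9,10}:1
  |U|=5: {2,7,8,9,10}:3  {6,7,8,9,10}:1
  |U|=6: {2,6,7,8,9,10}:4  {5,6,7,8,9,10}:1
  |U|=7: {2,5,6,7,8,9,10}:5  {4,5,6,7,8,9,10}:1
  |U|=8: {2,4,5,6,7,8,9,10}:6  {3,4,5,6,7,8,9,10}:1
  |U|=9: {1,3,4,5,6,7,8,9,10}:1  {2,3,4,5,6,7,8,9,10}:7
  start at 0(x): 8
  start at 2(c): 1
sum over floor = 9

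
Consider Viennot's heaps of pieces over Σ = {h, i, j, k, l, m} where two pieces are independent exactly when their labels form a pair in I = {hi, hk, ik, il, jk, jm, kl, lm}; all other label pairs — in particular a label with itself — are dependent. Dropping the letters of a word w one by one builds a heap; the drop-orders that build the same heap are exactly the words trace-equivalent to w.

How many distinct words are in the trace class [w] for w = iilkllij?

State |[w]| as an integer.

160

#0=i has no predecessor
#1=i depends on [0:i]
#2=l has no predecessor
#3=k has no predecessor
#4=l depends on [2:l]
#5=l depends on [4:l]
#6=i depends on [1:i]
#7=j depends on [5:l, 6:i]
sources: [0:i, 2:l, 3:k]
N(rest) = Σ N(rest − s) over sources s of rest; N(one piece) = 1:
  size 1 → [3]=1  [7]=1
  size 2 → [3,7]=2  [5,7]=1  [6,7]=1
  size 3 → [1,6,7]=1  [3,5,7]=3  [3,6,7]=3  [4,5,7]=1  [5,6,7]=2
  size 4 → [0,1,6,7]=1  [1,3,6,7]=4  [1,5,6,7]=3  [2,4,5,7]=1  [3,4,5,7]=4  [3,5,6,7]=8  [4,5,6,7]=3
  size 5 → [0,1,3,6,7]=5  [0,1,5,6,7]=4  [1,3,5,6,7]=15  [1,4,5,6,7]=6  [2,3,4,5,7]=5  [2,4,5,6,7]=4  [3,4,5,6,7]=15
  size 6 → [0,1,3,5,6,7]=24  [0,1,4,5,6,7]=10  [1,2,4,5,6,7]=10  [1,3,4,5,6,7]=36  [2,3,4,5,6,7]=24
  first=0(i) contributes 70
  first=2(l) contributes 70
  first=3(k) contributes 20
|[w]| = 160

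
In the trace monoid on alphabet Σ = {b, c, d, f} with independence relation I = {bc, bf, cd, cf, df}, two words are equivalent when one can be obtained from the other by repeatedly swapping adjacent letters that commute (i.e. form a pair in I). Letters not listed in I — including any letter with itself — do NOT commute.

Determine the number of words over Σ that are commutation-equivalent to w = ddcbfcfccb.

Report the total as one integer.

#0=d has no predecessor
#1=d depends on [0:d]
#2=c has no predecessor
#3=b depends on [1:d]
#4=f has no predecessor
#5=c depends on [2:c]
#6=f depends on [4:f]
#7=c depends on [5:c]
#8=c depends on [7:c]
#9=b depends on [3:b]
sources: [0:d, 2:c, 4:f]
N(rest) = Σ N(rest − s) over sources s of rest; N(one piece) = 1:
  size 1 → [6]=1  [8]=1  [9]=1
  size 2 → [3,9]=1  [4,6]=1  [6,8]=2  [6,9]=2  [7,8]=1  [8,9]=2
  size 3 → [1,3,9]=1  [3,6,9]=3  [3,8,9]=3  [4,6,8]=3  [4,6,9]=3  [5,7,8]=1  [6,7,8]=3  [6,8,9]=6  [7,8,9]=3
  size 4 → [0,1,3,9]=1  [1,3,6,9]=4  [1,3,8,9]=4  [2,5,7,8]=1  [3,4,6,9]=6  [3,6,8,9]=12  [3,7,8,9]=6  [4,6,7,8]=6  [4,6,8,9]=12  [5,6,7,8]=4  [5,7,8,9]=4  [6,7,8,9]=12
  size 5 → [0,1,3,6,9]=5  [0,1,3,8,9]=5  [1,3,4,6,9]=10  [1,3,6,8,9]=20  [1,3,7,8,9]=10  [2,5,6,7,8]=5  [2,5,7,8,9]=5  [3,4,6,8,9]=30  [3,5,7,8,9]=10  [3,6,7,8,9]=30  [4,5,6,7,8]=10  [4,6,7,8,9]=30  [5,6,7,8,9]=20
  size 6 → [0,1,3,4,6,9]=15  [0,1,3,6,8,9]=30  [0,1,3,7,8,9]=15  [1,3,4,6,8,9]=60  [1,3,5,7,8,9]=20  [1,3,6,7,8,9]=60  [2,3,5,7,8,9]=15  [2,4,5,6,7,8]=15  [2,5,6,7,8,9]=30  [3,4,6,7,8,9]=90  [3,5,6,7,8,9]=60  [4,5,6,7,8,9]=60
  size 7 → [0,1,3,4,6,8,9]=105  [0,1,3,5,7,8,9]=35  [0,1,3,6,7,8,9]=105  [1,2,3,5,7,8,9]=35  [1,3,4,6,7,8,9]=210  [1,3,5,6,7,8,9]=140  [2,3,5,6,7,8,9]=105  [2,4,5,6,7,8,9]=105  [3,4,5,6,7,8,9]=210
  size 8 → [0,1,2,3,5,7,8,9]=70  [0,1,3,4,6,7,8,9]=420  [0,1,3,5,6,7,8,9]=280  [1,2,3,5,6,7,8,9]=280  [1,3,4,5,6,7,8,9]=560  [2,3,4,5,6,7,8,9]=420
  first=0(d) contributes 1260
  first=2(c) contributes 1260
  first=4(f) contributes 630
|[w]| = 3150

3150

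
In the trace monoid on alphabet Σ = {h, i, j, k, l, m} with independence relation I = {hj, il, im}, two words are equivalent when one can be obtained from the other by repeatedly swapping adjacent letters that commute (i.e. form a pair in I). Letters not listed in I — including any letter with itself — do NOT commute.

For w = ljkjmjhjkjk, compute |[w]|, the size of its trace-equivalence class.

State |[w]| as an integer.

0(l) covers ∅
1(j) covers 0:l
2(k) covers 1:j
3(j) covers 2:k
4(m) covers 3:j
5(j) covers 4:m
6(h) covers 4:m
7(j) covers 5:j
8(k) covers 6:h, 7:j
9(j) covers 8:k
10(k) covers 9:j
floor of heap: 0:l
completions by unplaced set U, small U first (add the entries for U minus each lowest piece of U):
  |U|=1: {10}:1
  |U|=2: {9,10}:1
  |U|=3: {8,9,10}:1
  |U|=4: {6,8,9,10}:1  {7,8,9,10}:1
  |U|=5: {5,7,8,9,10}:1  {6,7,8,9,10}:2
  |U|=6: {5,6,7,8,9,10}:3
  |U|=7: {4,5,6,7,8,9,10}:3
  |U|=8: {3,4,5,6,7,8,9,10}:3
  |U|=9: {2,3,4,5,6,7,8,9,10}:3
  start at 0(l): 3

3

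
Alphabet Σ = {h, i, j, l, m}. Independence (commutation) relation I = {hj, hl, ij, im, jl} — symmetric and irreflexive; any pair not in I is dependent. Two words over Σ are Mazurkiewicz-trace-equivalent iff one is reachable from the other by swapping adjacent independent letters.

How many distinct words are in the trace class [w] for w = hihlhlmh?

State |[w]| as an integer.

6

drop 0:h onto floor
drop 1:i onto {0:h}
drop 2:h onto {1:i}
drop 3:l onto {1:i}
drop 4:h onto {2:h}
drop 5:l onto {3:l}
drop 6:m onto {4:h, 5:l}
drop 7:h onto {6:m}
ground layer = {0:h}
drop-orders for the pieces not yet dropped (sum over which currently-grounded one goes next):
  1 to go: {7} 1
  2 to go: {6,7} 1
  3 to go: {4,6,7} 1  {5,6,7} 1
  4 to go: {2,4,6,7} 1  {3,5,6,7} 1  {4,5,6,7} 2
  5 to go: {2,4,5,6,7} 3  {3,4,5,6,7} 3
  6 to go: {2,3,4,5,6,7} 6
  if 0:h drops first: 6 orders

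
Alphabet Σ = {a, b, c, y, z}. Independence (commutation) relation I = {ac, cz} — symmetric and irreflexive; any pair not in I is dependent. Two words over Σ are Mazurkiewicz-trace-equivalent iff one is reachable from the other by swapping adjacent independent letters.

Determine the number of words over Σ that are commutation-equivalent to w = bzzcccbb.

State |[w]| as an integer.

#0=b has no predecessor
#1=z depends on [0:b]
#2=z depends on [1:z]
#3=c depends on [0:b]
#4=c depends on [3:c]
#5=c depends on [4:c]
#6=b depends on [2:z, 5:c]
#7=b depends on [6:b]
sources: [0:b]
N(rest) = Σ N(rest − s) over sources s of rest; N(one piece) = 1:
  size 1 → [7]=1
  size 2 → [6,7]=1
  size 3 → [2,6,7]=1  [5,6,7]=1
  size 4 → [1,2,6,7]=1  [2,5,6,7]=2  [4,5,6,7]=1
  size 5 → [1,2,5,6,7]=3  [2,4,5,6,7]=3  [3,4,5,6,7]=1
  size 6 → [1,2,4,5,6,7]=6  [2,3,4,5,6,7]=4
  first=0(b) contributes 10

10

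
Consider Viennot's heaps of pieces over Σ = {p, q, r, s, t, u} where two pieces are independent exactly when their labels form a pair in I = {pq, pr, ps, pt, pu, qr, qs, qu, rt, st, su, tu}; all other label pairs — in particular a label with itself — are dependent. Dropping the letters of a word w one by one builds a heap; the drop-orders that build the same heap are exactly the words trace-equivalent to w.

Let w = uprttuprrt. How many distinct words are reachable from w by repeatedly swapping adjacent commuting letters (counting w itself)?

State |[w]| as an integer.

2520

piece 0:u — minimal
piece 1:p — minimal
piece 2:r rests on {0:u}
piece 3:t — minimal
piece 4:t rests on {3:t}
piece 5:u rests on {2:r}
piece 6:p rests on {1:p}
piece 7:r rests on {5:u}
piece 8:r rests on {7:r}
piece 9:t rests on {4:t}
minimal pieces: {0:u, 1:p, 3:t}
ways to finish when only these pieces remain (= sum over removing one remaining piece with nothing left below it):
  1 left: {6}→1  {8}→1  {9}→1
  2 left: {1,6}→1  {4,9}→1  {6,8}→2  {6,9}→2  {7,8}→1  {8,9}→2
  3 left: {1,6,8}→3  {1,6,9}→3  {3,4,9}→1  {4,6,9}→3  {4,8,9}→3  {5,7,8}→1  {6,7,8}→3  {6,8,9}→6  {7,8,9}→3
  4 left: {1,4,6,9}→6  {1,6,7,8}→6  {1,6,8,9}→12  {2,5,7,8}→1  {3,4,6,9}→4  {3,4,8,9}→4  {4,6,8,9}→12  {4,7,8,9}→6  {5,6,7,8}→4  {5,7,8,9}→4  {6,7,8,9}→12
  5 left: {0,2,5,7,8}→1  {1,3,4,6,9}→10  {1,4,6,8,9}→30  {1,5,6,7,8}→10  {1,6,7,8,9}→30  {2,5,6,7,8}→5  {2,5,7,8,9}→5  {3,4,6,8,9}→20  {3,4,7,8,9}→10  {4,5,7,8,9}→10  {4,6,7,8,9}→30  {5,6,7,8,9}→20
  6 left: {0,2,5,6,7,8}→6  {0,2,5,7,8,9}→6  {1,2,5,6,7,8}→15  {1,3,4,6,8,9}→60  {1,4,6,7,8,9}→90  {1,5,6,7,8,9}→60  {2,4,5,7,8,9}→15  {2,5,6,7,8,9}→30  {3,4,5,7,8,9}→20  {3,4,6,7,8,9}→60  {4,5,6,7,8,9}→60
  7 left: {0,1,2,5,6,7,8}→21  {0,2,4,5,7,8,9}→21  {0,2,5,6,7,8,9}→42  {1,2,5,6,7,8,9}→105  {1,3,4,6,7,8,9}→210  {1,4,5,6,7,8,9}→210  {2,3,4,5,7,8,9}→35  {2,4,5,6,7,8,9}→105  {3,4,5,6,7,8,9}→140
  8 left: {0,1,2,5,6,7,8,9}→168  {0,2,3,4,5,7,8,9}→56  {0,2,4,5,6,7,8,9}→168  {1,2,4,5,6,7,8,9}→420  {1,3,4,5,6,7,8,9}→560  {2,3,4,5,6,7,8,9}→280
  placing 0:u first → 1260 extensions
  placing 1:p first → 504 extensions
  placing 3:t first → 756 extensions
total linear extensions = 2520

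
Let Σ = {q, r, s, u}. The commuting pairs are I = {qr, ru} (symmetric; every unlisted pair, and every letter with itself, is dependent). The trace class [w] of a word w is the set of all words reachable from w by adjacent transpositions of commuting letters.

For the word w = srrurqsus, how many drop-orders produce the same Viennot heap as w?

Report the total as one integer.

drop 0:s onto floor
drop 1:r onto {0:s}
drop 2:r onto {1:r}
drop 3:u onto {0:s}
drop 4:r onto {2:r}
drop 5:q onto {3:u}
drop 6:s onto {4:r, 5:q}
drop 7:u onto {6:s}
drop 8:s onto {7:u}
ground layer = {0:s}
drop-orders for the pieces not yet dropped (sum over which currently-grounded one goes next):
  1 to go: {8} 1
  2 to go: {7,8} 1
  3 to go: {6,7,8} 1
  4 to go: {4,6,7,8} 1  {5,6,7,8} 1
  5 to go: {2,4,6,7,8} 1  {3,5,6,7,8} 1  {4,5,6,7,8} 2
  6 to go: {1,2,4,6,7,8} 1  {2,4,5,6,7,8} 3  {3,4,5,6,7,8} 3
  7 to go: {1,2,4,5,6,7,8} 4  {2,3,4,5,6,7,8} 6
  if 0:s drops first: 10 orders

10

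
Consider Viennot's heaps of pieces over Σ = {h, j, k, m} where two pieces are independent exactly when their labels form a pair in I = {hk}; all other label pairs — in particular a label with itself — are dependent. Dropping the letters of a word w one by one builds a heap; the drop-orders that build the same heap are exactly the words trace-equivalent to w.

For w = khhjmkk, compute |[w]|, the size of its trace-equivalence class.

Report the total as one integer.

3

0(k) covers ∅
1(h) covers ∅
2(h) covers 1:h
3(j) covers 0:k, 2:h
4(m) covers 3:j
5(k) covers 4:m
6(k) covers 5:k
floor of heap: 0:k, 1:h
completions by unplaced set U, small U first (add the entries for U minus each lowest piece of U):
  |U|=1: {6}:1
  |U|=2: {5,6}:1
  |U|=3: {4,5,6}:1
  |U|=4: {3,4,5,6}:1
  |U|=5: {0,3,4,5,6}:1  {2,3,4,5,6}:1
  start at 0(k): 1
  start at 1(h): 2
sum over floor = 3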